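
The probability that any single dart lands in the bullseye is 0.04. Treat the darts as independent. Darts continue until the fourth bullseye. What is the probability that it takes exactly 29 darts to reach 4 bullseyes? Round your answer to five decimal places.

Y = trial on which the fourth success occurs; negative binomial, r=4, p=0.04.
P(Y=29) = C(28,3) · p^4 · (1−p)^25
= 3276 · 2.56e-06 · 0.3604 = 0.0030225

0.00302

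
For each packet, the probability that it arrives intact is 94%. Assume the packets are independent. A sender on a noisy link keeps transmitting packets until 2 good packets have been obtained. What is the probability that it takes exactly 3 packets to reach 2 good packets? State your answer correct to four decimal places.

Y = trial on which the second success occurs; negative binomial, r=2, p=0.94.
P(Y=3) = C(2,1) · p^2 · (1−p)^1
= 2 · 0.8836 · 0.06 = 0.106032

0.1060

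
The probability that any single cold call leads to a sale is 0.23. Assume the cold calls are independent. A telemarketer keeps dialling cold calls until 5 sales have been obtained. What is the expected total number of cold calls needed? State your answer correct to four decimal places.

Y = total cold calls until the fifth success; negative binomial with r=5, p=0.23.
E[Y] = r / p = 5 / 0.23 = 21.739130

21.7391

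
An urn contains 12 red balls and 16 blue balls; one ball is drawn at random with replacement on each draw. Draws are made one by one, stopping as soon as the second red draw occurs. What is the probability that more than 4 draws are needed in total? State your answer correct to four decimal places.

0.4265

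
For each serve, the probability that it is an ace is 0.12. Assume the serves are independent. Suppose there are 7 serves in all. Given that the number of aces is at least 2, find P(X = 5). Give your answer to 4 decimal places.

0.0020

X ~ Binomial(7, 0.12). Want P(X=5 | X≥2) = P(X=5) / P(X≥2).
P(X=5) = C(7,5)·0.12^5·0.88^2 = 0.000405
P(X≥2) = 1 − 0.408676 − 0.390099 = 0.201225
Ratio = 0.000405 / 0.201225 = 0.002011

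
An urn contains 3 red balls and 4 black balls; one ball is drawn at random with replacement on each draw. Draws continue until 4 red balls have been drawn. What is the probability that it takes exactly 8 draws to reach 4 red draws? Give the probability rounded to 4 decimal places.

0.1259

Y = trial on which the fourth success occurs; negative binomial, r=4, p=0.428571.
P(Y=8) = C(7,3) · p^4 · (1−p)^4
= 35 · 0.033736 · 0.10662 = 0.125895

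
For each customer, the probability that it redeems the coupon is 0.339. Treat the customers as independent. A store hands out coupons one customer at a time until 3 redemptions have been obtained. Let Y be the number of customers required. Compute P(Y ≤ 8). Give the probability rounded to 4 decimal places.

0.5456

Finishing within 8 customers ⇔ at least 3 successes in the first 8. With X ~ Binomial(8, 0.339), P(Y ≤ 8) = 1 − P(X ≤ 2).
  k=0: C(8,0)·0.339^0·0.661^8 = 0.036443
  k=1: C(8,1)·0.339^1·0.661^7 = 0.149520
  k=2: C(8,2)·0.339^2·0.661^6 = 0.268390
1 − 0.454353 = 0.545647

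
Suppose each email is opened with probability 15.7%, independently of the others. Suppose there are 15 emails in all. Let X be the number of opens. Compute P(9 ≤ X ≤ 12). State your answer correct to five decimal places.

X ~ Binomial(15, 0.157); P(9 ≤ X ≤ 12) = Σ C(15,k) p^k (1−p)^(15−k) over k:
  k=9: C(15,9)·0.157^9·0.843^6 = 0.0001041
  k=10: C(15,10)·0.157^10·0.843^5 = 0.0000116
  k=11: C(15,11)·0.157^11·0.843^4 = 0.0000010
  k=12: C(15,12)·0.157^12·0.843^3 = 0.0000001
Total = 0.0001168

0.00012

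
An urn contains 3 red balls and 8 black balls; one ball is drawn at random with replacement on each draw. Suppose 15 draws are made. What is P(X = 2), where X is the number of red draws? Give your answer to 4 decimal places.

0.1244

X ~ Binomial(n=15, p=0.272727).
P(X=2) = C(15,2) · p^2 · (1−p)^13
= 105 · 0.07438 · 0.015924 = 0.124369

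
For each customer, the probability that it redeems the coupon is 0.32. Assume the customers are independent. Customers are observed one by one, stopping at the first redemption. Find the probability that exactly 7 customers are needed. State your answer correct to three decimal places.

0.032

Geometric (trials to first success), p = 0.32.
P(Y = 7) = (1−p)^6 · p = 0.098867 · 0.32 = 0.03164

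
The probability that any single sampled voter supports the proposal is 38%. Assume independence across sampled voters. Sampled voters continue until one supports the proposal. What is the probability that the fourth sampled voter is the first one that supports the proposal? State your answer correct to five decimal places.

Geometric (trials to first success), p = 0.38.
P(Y = 4) = (1−p)^3 · p = 0.23833 · 0.38 = 0.0905646

0.09056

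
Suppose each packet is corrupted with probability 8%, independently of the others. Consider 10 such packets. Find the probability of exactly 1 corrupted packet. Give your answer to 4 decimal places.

0.3777

X ~ Binomial(n=10, p=0.08).
P(X=1) = C(10,1) · p^1 · (1−p)^9
= 10 · 0.08 · 0.47216 = 0.377729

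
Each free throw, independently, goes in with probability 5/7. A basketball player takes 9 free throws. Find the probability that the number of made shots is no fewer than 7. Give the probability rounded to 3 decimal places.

0.501

X ~ Binomial(9, 0.714286); P(X ≥ 7) = Σ C(9,k) p^k (1−p)^(9−k) over k:
  k=7: C(9,7)·0.714286^7·0.285714^2 = 0.27879
  k=8: C(9,8)·0.714286^8·0.285714^1 = 0.17424
  k=9: C(9,9)·0.714286^9·0.285714^0 = 0.04840
Total = 0.50143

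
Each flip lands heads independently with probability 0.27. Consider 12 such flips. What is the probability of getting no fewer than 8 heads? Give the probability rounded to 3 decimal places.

X ~ Binomial(12, 0.27); P(X ≥ 8) = Σ C(12,k) p^k (1−p)^(12−k) over k:
  k=8: C(12,8)·0.27^8·0.73^4 = 0.00397
  k=9: C(12,9)·0.27^9·0.73^3 = 0.00065
  k=10: C(12,10)·0.27^10·0.73^2 = 0.00007
  k=11: C(12,11)·0.27^11·0.73^1 = 0.00000
  k=12: C(12,12)·0.27^12·0.73^0 = 0.00000
Total = 0.00470

0.005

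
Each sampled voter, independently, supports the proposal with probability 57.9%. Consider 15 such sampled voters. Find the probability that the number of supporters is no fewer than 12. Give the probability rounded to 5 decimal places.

0.06677

X ~ Binomial(15, 0.579); P(X ≥ 12) = Σ C(15,k) p^k (1−p)^(15−k) over k:
  k=12: C(15,12)·0.579^12·0.421^3 = 0.0481948
  k=13: C(15,13)·0.579^13·0.421^2 = 0.0152959
  k=14: C(15,14)·0.579^14·0.421^1 = 0.0030052
  k=15: C(15,15)·0.579^15·0.421^0 = 0.0002755
Total = 0.0667715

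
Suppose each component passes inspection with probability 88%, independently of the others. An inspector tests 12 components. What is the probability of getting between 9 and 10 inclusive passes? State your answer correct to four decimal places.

X ~ Binomial(12, 0.88); P(9 ≤ X ≤ 10) = Σ C(12,k) p^k (1−p)^(12−k) over k:
  k=9: C(12,9)·0.88^9·0.12^3 = 0.120312
  k=10: C(12,10)·0.88^10·0.12^2 = 0.264687
Total = 0.385000

0.3850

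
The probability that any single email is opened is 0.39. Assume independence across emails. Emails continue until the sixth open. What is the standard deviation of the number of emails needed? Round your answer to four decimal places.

4.9054

Y = total emails until the sixth success; negative binomial with r=6, p=0.39.
SD(Y) = √[r(1−p)/p²] = √(24.063116) = 4.905417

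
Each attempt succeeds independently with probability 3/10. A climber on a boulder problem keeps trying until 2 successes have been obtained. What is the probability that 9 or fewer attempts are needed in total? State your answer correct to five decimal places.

0.80400

Finishing within 9 attempts ⇔ at least 2 successes in the first 9. With X ~ Binomial(9, 0.30), P(Y ≤ 9) = 1 − P(X ≤ 1).
  k=0: C(9,0)·0.30^0·0.70^9 = 0.0403536
  k=1: C(9,1)·0.30^1·0.70^8 = 0.1556496
1 − 0.1960032 = 0.8039968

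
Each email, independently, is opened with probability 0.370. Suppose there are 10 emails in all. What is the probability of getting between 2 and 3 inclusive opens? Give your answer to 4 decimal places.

0.3923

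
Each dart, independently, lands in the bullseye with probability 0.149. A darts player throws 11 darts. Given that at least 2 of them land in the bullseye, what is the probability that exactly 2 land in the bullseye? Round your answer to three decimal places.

0.567

X ~ Binomial(11, 0.149). Want P(X=2 | X≥2) = P(X=2) / P(X≥2).
P(X=2) = C(11,2)·0.149^2·0.851^9 = 0.28583
P(X≥2) = 1 − 0.16952 − 0.32649 = 0.50398
Ratio = 0.28583 / 0.50398 = 0.56713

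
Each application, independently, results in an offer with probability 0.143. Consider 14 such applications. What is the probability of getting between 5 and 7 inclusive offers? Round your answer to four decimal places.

0.0387

X ~ Binomial(14, 0.143); P(5 ≤ X ≤ 7) = Σ C(14,k) p^k (1−p)^(14−k) over k:
  k=5: C(14,5)·0.143^5·0.857^9 = 0.029852
  k=6: C(14,6)·0.143^6·0.857^8 = 0.007472
  k=7: C(14,7)·0.143^7·0.857^7 = 0.001425
Total = 0.038748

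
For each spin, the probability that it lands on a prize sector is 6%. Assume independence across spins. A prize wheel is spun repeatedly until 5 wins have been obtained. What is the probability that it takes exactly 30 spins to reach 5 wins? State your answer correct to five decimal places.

Y = trial on which the fifth success occurs; negative binomial, r=5, p=0.06.
P(Y=30) = C(29,4) · p^5 · (1−p)^25
= 23751 · 7.776e-07 · 0.21291 = 0.0039322

0.00393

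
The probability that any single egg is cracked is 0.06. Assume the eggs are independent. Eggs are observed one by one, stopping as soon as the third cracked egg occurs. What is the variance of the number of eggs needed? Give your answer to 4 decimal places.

Y = total eggs until the third success; negative binomial with r=3, p=0.06.
Var(Y) = r(1−p)/p² = 3·0.94 / 0.06² = 783.333333

783.3333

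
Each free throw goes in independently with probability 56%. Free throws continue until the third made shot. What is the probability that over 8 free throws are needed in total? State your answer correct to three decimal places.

Needing more than 8 free throws ⇔ fewer than 3 successes in the first 8. With X ~ Binomial(8, 0.56), P(Y > 8) = P(X ≤ 2).
  k=0: C(8,0)·0.56^0·0.44^8 = 0.00140
  k=1: C(8,1)·0.56^1·0.44^7 = 0.01430
  k=2: C(8,2)·0.56^2·0.44^6 = 0.06372
P(X ≤ 2) = 0.07942

0.079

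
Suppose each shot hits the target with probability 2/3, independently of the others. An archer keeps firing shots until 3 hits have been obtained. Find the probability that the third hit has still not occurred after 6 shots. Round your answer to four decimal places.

Needing more than 6 shots ⇔ fewer than 3 successes in the first 6. With X ~ Binomial(6, 0.666667), P(Y > 6) = P(X ≤ 2).
  k=0: C(6,0)·0.666667^0·0.333333^6 = 0.001372
  k=1: C(6,1)·0.666667^1·0.333333^5 = 0.016461
  k=2: C(6,2)·0.666667^2·0.333333^4 = 0.082305
P(X ≤ 2) = 0.100137

0.1001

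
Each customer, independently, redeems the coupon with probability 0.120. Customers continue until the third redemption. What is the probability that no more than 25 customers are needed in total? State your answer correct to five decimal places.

Finishing within 25 customers ⇔ at least 3 successes in the first 25. With X ~ Binomial(25, 0.12), P(Y ≤ 25) = 1 − P(X ≤ 2).
  k=0: C(25,0)·0.12^0·0.88^25 = 0.0409324
  k=1: C(25,1)·0.12^1·0.88^24 = 0.1395421
  k=2: C(25,2)·0.12^2·0.88^23 = 0.2283417
1 − 0.4088162 = 0.5911838

0.59118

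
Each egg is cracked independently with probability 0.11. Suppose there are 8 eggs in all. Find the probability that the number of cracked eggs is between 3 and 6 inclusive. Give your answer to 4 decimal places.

X ~ Binomial(8, 0.11); P(3 ≤ X ≤ 6) = Σ C(8,k) p^k (1−p)^(8−k) over k:
  k=3: C(8,3)·0.11^3·0.89^5 = 0.041621
  k=4: C(8,4)·0.11^4·0.89^4 = 0.006430
  k=5: C(8,5)·0.11^5·0.89^3 = 0.000636
  k=6: C(8,6)·0.11^6·0.89^2 = 0.000039
Total = 0.048727

0.0487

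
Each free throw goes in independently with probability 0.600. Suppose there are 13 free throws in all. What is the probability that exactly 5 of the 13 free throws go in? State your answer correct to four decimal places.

0.0656

X ~ Binomial(n=13, p=0.60).
P(X=5) = C(13,5) · p^5 · (1−p)^8
= 1287 · 0.07776 · 0.00065536 = 0.065587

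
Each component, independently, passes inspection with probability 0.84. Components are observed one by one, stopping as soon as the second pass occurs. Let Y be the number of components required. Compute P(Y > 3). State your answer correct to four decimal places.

0.0686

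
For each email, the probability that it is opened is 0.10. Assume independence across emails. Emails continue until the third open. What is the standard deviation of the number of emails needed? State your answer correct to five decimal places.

16.43168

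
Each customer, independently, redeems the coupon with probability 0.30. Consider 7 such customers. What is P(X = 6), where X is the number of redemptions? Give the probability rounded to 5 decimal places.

X ~ Binomial(n=7, p=0.30).
P(X=6) = C(7,6) · p^6 · (1−p)^1
= 7 · 0.000729 · 0.7 = 0.0035721

0.00357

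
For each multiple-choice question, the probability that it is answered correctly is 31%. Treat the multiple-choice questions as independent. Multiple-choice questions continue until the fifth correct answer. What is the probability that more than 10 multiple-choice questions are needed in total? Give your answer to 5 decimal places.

0.83205

Needing more than 10 multiple-choice questions ⇔ fewer than 5 successes in the first 10. With X ~ Binomial(10, 0.31), P(Y > 10) = P(X ≤ 4).
  k=0: C(10,0)·0.31^0·0.69^10 = 0.0244619
  k=1: C(10,1)·0.31^1·0.69^9 = 0.1099015
  k=2: C(10,2)·0.31^2·0.69^8 = 0.2221921
  k=3: C(10,3)·0.31^3·0.69^7 = 0.2662012
  k=4: C(10,4)·0.31^4·0.69^6 = 0.2092958
P(X ≤ 4) = 0.8320525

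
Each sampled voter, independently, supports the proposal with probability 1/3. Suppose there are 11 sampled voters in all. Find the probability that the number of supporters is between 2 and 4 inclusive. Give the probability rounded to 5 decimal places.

X ~ Binomial(11, 0.333333); P(2 ≤ X ≤ 4) = Σ C(11,k) p^k (1−p)^(11−k) over k:
  k=2: C(11,2)·0.333333^2·0.666667^9 = 0.1589640
  k=3: C(11,3)·0.333333^3·0.666667^8 = 0.2384460
  k=4: C(11,4)·0.333333^4·0.666667^7 = 0.2384460
Total = 0.6358561

0.63586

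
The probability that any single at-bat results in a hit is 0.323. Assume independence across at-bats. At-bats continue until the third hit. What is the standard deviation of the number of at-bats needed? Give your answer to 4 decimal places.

4.4122

Y = total at-bats until the third success; negative binomial with r=3, p=0.323.
SD(Y) = √[r(1−p)/p²] = √(19.467262) = 4.412172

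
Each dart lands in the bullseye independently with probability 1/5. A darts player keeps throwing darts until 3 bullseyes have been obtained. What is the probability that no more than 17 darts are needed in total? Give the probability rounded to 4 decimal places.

Finishing within 17 darts ⇔ at least 3 successes in the first 17. With X ~ Binomial(17, 0.20), P(Y ≤ 17) = 1 − P(X ≤ 2).
  k=0: C(17,0)·0.20^0·0.80^17 = 0.022518
  k=1: C(17,1)·0.20^1·0.80^16 = 0.095701
  k=2: C(17,2)·0.20^2·0.80^15 = 0.191403
1 − 0.309622 = 0.690378

0.6904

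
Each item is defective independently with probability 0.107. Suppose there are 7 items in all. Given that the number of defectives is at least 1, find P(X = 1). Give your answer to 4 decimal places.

X ~ Binomial(7, 0.107). Want P(X=1 | X≥1) = P(X=1) / P(X≥1).
P(X=1) = C(7,1)·0.107^1·0.893^6 = 0.379831
P(X≥1) = 1 − 0.452856 = 0.547144
Ratio = 0.379831 / 0.547144 = 0.694207

0.6942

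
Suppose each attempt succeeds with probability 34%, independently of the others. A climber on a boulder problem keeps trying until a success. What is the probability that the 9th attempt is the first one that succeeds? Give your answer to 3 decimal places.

Geometric (trials to first success), p = 0.34.
P(Y = 9) = (1−p)^8 · p = 0.036004 · 0.34 = 0.01224

0.012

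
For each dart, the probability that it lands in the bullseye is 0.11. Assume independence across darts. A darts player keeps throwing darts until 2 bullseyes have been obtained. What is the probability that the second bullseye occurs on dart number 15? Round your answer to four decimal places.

0.0372

Y = trial on which the second success occurs; negative binomial, r=2, p=0.11.
P(Y=15) = C(14,1) · p^2 · (1−p)^13
= 14 · 0.0121 · 0.21982 = 0.037238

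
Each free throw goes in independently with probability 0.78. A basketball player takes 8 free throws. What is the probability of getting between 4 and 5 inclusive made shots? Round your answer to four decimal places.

X ~ Binomial(8, 0.78); P(4 ≤ X ≤ 5) = Σ C(8,k) p^k (1−p)^(8−k) over k:
  k=4: C(8,4)·0.78^4·0.22^4 = 0.060697
  k=5: C(8,5)·0.78^5·0.22^3 = 0.172159
Total = 0.232856

0.2329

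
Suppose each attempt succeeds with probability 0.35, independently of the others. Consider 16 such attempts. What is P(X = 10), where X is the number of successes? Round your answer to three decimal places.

0.017

X ~ Binomial(n=16, p=0.35).
P(X=10) = C(16,10) · p^10 · (1−p)^6
= 8008 · 2.7585e-05 · 0.075419 = 0.01666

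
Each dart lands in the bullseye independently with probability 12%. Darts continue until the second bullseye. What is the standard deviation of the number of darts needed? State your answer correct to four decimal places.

Y = total darts until the second success; negative binomial with r=2, p=0.12.
SD(Y) = √[r(1−p)/p²] = √(122.222222) = 11.055416

11.0554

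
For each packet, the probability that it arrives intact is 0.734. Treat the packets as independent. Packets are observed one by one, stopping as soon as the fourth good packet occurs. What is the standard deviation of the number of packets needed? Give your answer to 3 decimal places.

Y = total packets until the fourth success; negative binomial with r=4, p=0.734.
SD(Y) = √[r(1−p)/p²] = √(1.97492) = 1.40532

1.405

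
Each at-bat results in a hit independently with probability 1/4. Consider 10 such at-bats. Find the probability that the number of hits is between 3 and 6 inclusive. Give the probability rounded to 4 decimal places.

X ~ Binomial(10, 0.25); P(3 ≤ X ≤ 6) = Σ C(10,k) p^k (1−p)^(10−k) over k:
  k=3: C(10,3)·0.25^3·0.75^7 = 0.250282
  k=4: C(10,4)·0.25^4·0.75^6 = 0.145998
  k=5: C(10,5)·0.25^5·0.75^5 = 0.058399
  k=6: C(10,6)·0.25^6·0.75^4 = 0.016222
Total = 0.470901

0.4709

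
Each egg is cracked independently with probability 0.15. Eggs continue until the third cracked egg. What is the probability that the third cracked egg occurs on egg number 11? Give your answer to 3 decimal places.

0.041

Y = trial on which the third success occurs; negative binomial, r=3, p=0.15.
P(Y=11) = C(10,2) · p^3 · (1−p)^8
= 45 · 0.003375 · 0.27249 = 0.04138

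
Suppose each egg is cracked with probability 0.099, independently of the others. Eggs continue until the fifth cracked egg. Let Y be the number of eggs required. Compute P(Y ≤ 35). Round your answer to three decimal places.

0.262

Finishing within 35 eggs ⇔ at least 5 successes in the first 35. With X ~ Binomial(35, 0.099), P(Y ≤ 35) = 1 − P(X ≤ 4).
  k=0: C(35,0)·0.099^0·0.901^35 = 0.02602
  k=1: C(35,1)·0.099^1·0.901^34 = 0.10008
  k=2: C(35,2)·0.099^2·0.901^33 = 0.18694
  k=3: C(35,3)·0.099^3·0.901^32 = 0.22595
  k=4: C(35,4)·0.099^4·0.901^31 = 0.19861
1 − 0.73761 = 0.26239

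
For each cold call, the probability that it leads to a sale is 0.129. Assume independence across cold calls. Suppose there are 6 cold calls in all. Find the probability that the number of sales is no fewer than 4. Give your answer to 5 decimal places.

0.00334

X ~ Binomial(6, 0.129); P(X ≥ 4) = Σ C(6,k) p^k (1−p)^(6−k) over k:
  k=4: C(6,4)·0.129^4·0.871^2 = 0.0031513
  k=5: C(6,5)·0.129^5·0.871^1 = 0.0001867
  k=6: C(6,6)·0.129^6·0.871^0 = 0.0000046
Total = 0.0033426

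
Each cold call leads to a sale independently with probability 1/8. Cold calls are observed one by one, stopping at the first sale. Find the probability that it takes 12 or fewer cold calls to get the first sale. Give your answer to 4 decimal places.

0.7986

Y = number of cold calls to the first success; geometric, p = 0.125.
P(Y ≤ 12) = 1 − (1−p)^12 = 1 − 0.201417 = 0.798583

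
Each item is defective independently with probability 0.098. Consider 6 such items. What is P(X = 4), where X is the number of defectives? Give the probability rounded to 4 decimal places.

X ~ Binomial(n=6, p=0.098).
P(X=4) = C(6,4) · p^4 · (1−p)^2
= 15 · 9.2237e-05 · 0.8136 = 0.001126

0.0011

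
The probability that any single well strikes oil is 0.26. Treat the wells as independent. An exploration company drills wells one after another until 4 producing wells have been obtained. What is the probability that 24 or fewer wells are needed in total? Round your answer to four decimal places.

Finishing within 24 wells ⇔ at least 4 successes in the first 24. With X ~ Binomial(24, 0.26), P(Y ≤ 24) = 1 − P(X ≤ 3).
  k=0: C(24,0)·0.26^0·0.74^24 = 0.000727
  k=1: C(24,1)·0.26^1·0.74^23 = 0.006131
  k=2: C(24,2)·0.26^2·0.74^22 = 0.024772
  k=3: C(24,3)·0.26^3·0.74^21 = 0.063826
1 − 0.095455 = 0.904545

0.9045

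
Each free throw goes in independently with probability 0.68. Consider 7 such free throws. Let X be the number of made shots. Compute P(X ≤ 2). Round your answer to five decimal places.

X ~ Binomial(7, 0.68); P(X ≤ 2) = Σ C(7,k) p^k (1−p)^(7−k) over k:
  k=0: C(7,0)·0.68^0·0.32^7 = 0.0003436
  k=1: C(7,1)·0.68^1·0.32^6 = 0.0051110
  k=2: C(7,2)·0.68^2·0.32^5 = 0.0325827
Total = 0.0380373

0.03804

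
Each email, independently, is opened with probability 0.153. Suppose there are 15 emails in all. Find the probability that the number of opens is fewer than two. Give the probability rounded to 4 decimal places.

0.3073

X ~ Binomial(15, 0.153); P(X ≤ 1) = Σ C(15,k) p^k (1−p)^(15−k) over k:
  k=0: C(15,0)·0.153^0·0.847^15 = 0.082842
  k=1: C(15,1)·0.153^1·0.847^14 = 0.224466
Total = 0.307308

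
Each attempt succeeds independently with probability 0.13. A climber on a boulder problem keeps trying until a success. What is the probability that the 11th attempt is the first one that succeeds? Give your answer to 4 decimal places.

Geometric (trials to first success), p = 0.13.
P(Y = 11) = (1−p)^10 · p = 0.24842 · 0.13 = 0.032295

0.0323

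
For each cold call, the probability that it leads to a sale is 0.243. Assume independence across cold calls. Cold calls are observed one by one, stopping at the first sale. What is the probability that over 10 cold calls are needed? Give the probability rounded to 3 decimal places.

0.062

Y = number of cold calls to the first success; geometric, p = 0.243.
P(Y > 10) = P(first 10 all fail) = (1−p)^10 = 0.06180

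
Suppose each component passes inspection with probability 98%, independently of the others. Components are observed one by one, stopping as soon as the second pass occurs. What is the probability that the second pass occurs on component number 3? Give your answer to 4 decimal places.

0.0384

Y = trial on which the second success occurs; negative binomial, r=2, p=0.98.
P(Y=3) = C(2,1) · p^2 · (1−p)^1
= 2 · 0.9604 · 0.02 = 0.038416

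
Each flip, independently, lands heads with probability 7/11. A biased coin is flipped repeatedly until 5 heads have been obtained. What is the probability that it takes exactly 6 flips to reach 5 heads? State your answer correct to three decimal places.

Y = trial on which the fifth success occurs; negative binomial, r=5, p=0.636364.
P(Y=6) = C(5,4) · p^5 · (1−p)^1
= 5 · 0.10436 · 0.36364 = 0.18974

0.190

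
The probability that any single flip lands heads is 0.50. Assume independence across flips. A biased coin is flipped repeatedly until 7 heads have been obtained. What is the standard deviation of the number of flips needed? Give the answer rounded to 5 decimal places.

3.74166

Y = total flips until the seventh success; negative binomial with r=7, p=0.50.
SD(Y) = √[r(1−p)/p²] = √(14.0000000) = 3.7416574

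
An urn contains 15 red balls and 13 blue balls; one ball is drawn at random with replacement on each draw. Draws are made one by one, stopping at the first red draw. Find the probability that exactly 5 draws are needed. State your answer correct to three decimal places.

Geometric (trials to first success), p = 0.535714.
P(Y = 5) = (1−p)^4 · p = 0.046467 · 0.535714 = 0.02489

0.025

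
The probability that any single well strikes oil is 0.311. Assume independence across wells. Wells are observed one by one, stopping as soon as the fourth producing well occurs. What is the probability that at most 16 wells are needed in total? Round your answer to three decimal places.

Finishing within 16 wells ⇔ at least 4 successes in the first 16. With X ~ Binomial(16, 0.311), P(Y ≤ 16) = 1 − P(X ≤ 3).
  k=0: C(16,0)·0.311^0·0.689^16 = 0.00258
  k=1: C(16,1)·0.311^1·0.689^15 = 0.01863
  k=2: C(16,2)·0.311^2·0.689^14 = 0.06306
  k=3: C(16,3)·0.311^3·0.689^13 = 0.13284
1 − 0.21711 = 0.78289

0.783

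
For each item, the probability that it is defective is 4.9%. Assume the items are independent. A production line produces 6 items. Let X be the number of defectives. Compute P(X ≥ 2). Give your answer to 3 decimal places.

X ~ Binomial(6, 0.049); P(X ≥ 2) = Σ C(6,k) p^k (1−p)^(6−k) over k:
  k=2: C(6,2)·0.049^2·0.951^4 = 0.02946
  k=3: C(6,3)·0.049^3·0.951^3 = 0.00202
  k=4: C(6,4)·0.049^4·0.951^2 = 0.00008
  k=5: C(6,5)·0.049^5·0.951^1 = 0.00000
  k=6: C(6,6)·0.049^6·0.951^0 = 0.00000
Total = 0.03156

0.032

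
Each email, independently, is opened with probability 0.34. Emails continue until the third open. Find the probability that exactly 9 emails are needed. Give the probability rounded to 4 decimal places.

0.0910

Y = trial on which the third success occurs; negative binomial, r=3, p=0.34.
P(Y=9) = C(8,2) · p^3 · (1−p)^6
= 28 · 0.039304 · 0.082654 = 0.090962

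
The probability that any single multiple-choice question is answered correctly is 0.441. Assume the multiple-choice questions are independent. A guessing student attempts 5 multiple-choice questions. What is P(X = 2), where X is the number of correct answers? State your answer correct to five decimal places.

X ~ Binomial(n=5, p=0.441).
P(X=2) = C(5,2) · p^2 · (1−p)^3
= 10 · 0.19448 · 0.17468 = 0.3397133

0.33971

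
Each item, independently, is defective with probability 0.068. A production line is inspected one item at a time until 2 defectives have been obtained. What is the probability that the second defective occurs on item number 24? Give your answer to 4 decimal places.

0.0226

Y = trial on which the second success occurs; negative binomial, r=2, p=0.068.
P(Y=24) = C(23,1) · p^2 · (1−p)^22
= 23 · 0.004624 · 0.2124 = 0.022589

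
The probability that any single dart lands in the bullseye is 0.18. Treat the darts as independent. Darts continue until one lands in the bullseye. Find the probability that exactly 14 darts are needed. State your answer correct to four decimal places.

0.0136

Geometric (trials to first success), p = 0.18.
P(Y = 14) = (1−p)^13 · p = 0.075784 · 0.18 = 0.013641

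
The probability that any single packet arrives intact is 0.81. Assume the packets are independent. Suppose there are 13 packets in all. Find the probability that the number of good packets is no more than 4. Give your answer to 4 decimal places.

0.0001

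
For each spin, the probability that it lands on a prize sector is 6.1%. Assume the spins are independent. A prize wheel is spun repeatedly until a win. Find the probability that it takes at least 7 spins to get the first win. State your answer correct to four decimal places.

0.6855

Y = number of spins to the first success; geometric, p = 0.061.
P(Y > 6) = P(first 6 all fail) = (1−p)^6 = 0.685478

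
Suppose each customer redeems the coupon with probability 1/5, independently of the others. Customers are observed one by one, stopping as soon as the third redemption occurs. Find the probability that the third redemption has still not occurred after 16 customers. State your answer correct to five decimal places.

Needing more than 16 customers ⇔ fewer than 3 successes in the first 16. With X ~ Binomial(16, 0.20), P(Y > 16) = P(X ≤ 2).
  k=0: C(16,0)·0.20^0·0.80^16 = 0.0281475
  k=1: C(16,1)·0.20^1·0.80^15 = 0.1125900
  k=2: C(16,2)·0.20^2·0.80^14 = 0.2111062
P(X ≤ 2) = 0.3518437

0.35184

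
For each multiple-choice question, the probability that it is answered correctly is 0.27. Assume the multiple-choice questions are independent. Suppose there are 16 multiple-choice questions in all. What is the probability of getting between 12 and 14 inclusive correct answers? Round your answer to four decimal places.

X ~ Binomial(16, 0.27); P(12 ≤ X ≤ 14) = Σ C(16,k) p^k (1−p)^(16−k) over k:
  k=12: C(16,12)·0.27^12·0.73^4 = 0.000078
  k=13: C(16,13)·0.27^13·0.73^3 = 0.000009
  k=14: C(16,14)·0.27^14·0.73^2 = 0.000001
Total = 0.000087

0.0001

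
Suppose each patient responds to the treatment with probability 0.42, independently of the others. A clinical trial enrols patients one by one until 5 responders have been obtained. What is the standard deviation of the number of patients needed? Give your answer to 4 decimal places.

Y = total patients until the fifth success; negative binomial with r=5, p=0.42.
SD(Y) = √[r(1−p)/p²] = √(16.439909) = 4.054616

4.0546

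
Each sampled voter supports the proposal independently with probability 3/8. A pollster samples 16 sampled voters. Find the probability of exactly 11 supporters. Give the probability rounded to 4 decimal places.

X ~ Binomial(n=16, p=0.375).
P(X=11) = C(16,11) · p^11 · (1−p)^5
= 4368 · 2.0623e-05 · 0.095367 = 0.008591

0.0086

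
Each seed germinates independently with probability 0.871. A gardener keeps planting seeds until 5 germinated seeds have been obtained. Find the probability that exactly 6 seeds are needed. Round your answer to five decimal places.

0.32333

Y = trial on which the fifth success occurs; negative binomial, r=5, p=0.871.
P(Y=6) = C(5,4) · p^5 · (1−p)^1
= 5 · 0.50129 · 0.129 = 0.3233333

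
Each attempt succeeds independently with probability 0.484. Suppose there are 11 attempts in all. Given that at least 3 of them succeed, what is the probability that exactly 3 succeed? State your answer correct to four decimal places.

0.0981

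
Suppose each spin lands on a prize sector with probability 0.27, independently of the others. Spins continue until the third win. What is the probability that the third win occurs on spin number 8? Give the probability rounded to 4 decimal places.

Y = trial on which the third success occurs; negative binomial, r=3, p=0.27.
P(Y=8) = C(7,2) · p^3 · (1−p)^5
= 21 · 0.019683 · 0.20731 = 0.085689

0.0857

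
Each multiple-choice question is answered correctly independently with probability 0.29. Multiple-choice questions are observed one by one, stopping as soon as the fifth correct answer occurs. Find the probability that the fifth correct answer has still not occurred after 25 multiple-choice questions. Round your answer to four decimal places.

Needing more than 25 multiple-choice questions ⇔ fewer than 5 successes in the first 25. With X ~ Binomial(25, 0.29), P(Y > 25) = P(X ≤ 4).
  k=0: C(25,0)·0.29^0·0.71^25 = 0.000191
  k=1: C(25,1)·0.29^1·0.71^24 = 0.001952
  k=2: C(25,2)·0.29^2·0.71^23 = 0.009569
  k=3: C(25,3)·0.29^3·0.71^22 = 0.029964
  k=4: C(25,4)·0.29^4·0.71^21 = 0.067314
P(X ≤ 4) = 0.108991

0.1090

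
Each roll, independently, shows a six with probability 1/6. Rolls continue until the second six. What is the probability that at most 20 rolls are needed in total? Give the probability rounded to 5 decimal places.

0.86958

Finishing within 20 rolls ⇔ at least 2 successes in the first 20. With X ~ Binomial(20, 0.166667), P(Y ≤ 20) = 1 − P(X ≤ 1).
  k=0: C(20,0)·0.166667^0·0.833333^20 = 0.0260841
  k=1: C(20,1)·0.166667^1·0.833333^19 = 0.1043362
1 − 0.1304203 = 0.8695797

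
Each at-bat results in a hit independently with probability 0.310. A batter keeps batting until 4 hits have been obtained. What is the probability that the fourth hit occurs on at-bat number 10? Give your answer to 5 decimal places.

Y = trial on which the fourth success occurs; negative binomial, r=4, p=0.31.
P(Y=10) = C(9,3) · p^4 · (1−p)^6
= 84 · 0.0092352 · 0.10792 = 0.0837183

0.08372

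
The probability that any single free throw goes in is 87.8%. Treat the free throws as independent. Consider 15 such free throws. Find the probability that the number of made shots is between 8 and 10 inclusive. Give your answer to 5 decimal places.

X ~ Binomial(15, 0.878); P(8 ≤ X ≤ 10) = Σ C(15,k) p^k (1−p)^(15−k) over k:
  k=8: C(15,8)·0.878^8·0.122^7 = 0.0009142
  k=9: C(15,9)·0.878^9·0.122^6 = 0.0051170
  k=10: C(15,10)·0.878^10·0.122^5 = 0.0220953
Total = 0.0281264

0.02813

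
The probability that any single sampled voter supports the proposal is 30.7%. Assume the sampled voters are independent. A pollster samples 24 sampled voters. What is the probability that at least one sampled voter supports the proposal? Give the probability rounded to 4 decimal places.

P(at least one) = 1 − P(none) = 1 − (1 − 0.307)^24
= 1 − 0.000151 = 0.999849

0.9998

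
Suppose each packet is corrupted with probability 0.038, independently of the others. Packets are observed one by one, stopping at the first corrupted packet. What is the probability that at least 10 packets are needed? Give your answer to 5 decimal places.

Y = number of packets to the first success; geometric, p = 0.038.
P(Y > 9) = P(first 9 all fail) = (1−p)^9 = 0.7056277

0.70563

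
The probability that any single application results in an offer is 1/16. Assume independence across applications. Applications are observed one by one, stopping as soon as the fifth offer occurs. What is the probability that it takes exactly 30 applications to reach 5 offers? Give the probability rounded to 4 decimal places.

Y = trial on which the fifth success occurs; negative binomial, r=5, p=0.0625.
P(Y=30) = C(29,4) · p^5 · (1−p)^25
= 23751 · 9.5367e-07 · 0.1992 = 0.004512

0.0045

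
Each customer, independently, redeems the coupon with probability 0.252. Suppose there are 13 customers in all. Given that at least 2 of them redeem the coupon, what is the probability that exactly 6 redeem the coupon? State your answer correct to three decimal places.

0.066

X ~ Binomial(13, 0.252). Want P(X=6 | X≥2) = P(X=6) / P(X≥2).
P(X=6) = C(13,6)·0.252^6·0.748^7 = 0.05757
P(X≥2) = 1 − 0.02295 − 0.10050 = 0.87655
Ratio = 0.05757 / 0.87655 = 0.06568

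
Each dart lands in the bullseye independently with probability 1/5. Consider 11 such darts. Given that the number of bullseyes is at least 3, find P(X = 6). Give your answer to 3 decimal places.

0.025

X ~ Binomial(11, 0.20). Want P(X=6 | X≥3) = P(X=6) / P(X≥3).
P(X=6) = C(11,6)·0.20^6·0.80^5 = 0.00969
P(X≥3) = 1 − 0.08590 − 0.23622 − 0.29528 = 0.38260
Ratio = 0.00969 / 0.38260 = 0.02532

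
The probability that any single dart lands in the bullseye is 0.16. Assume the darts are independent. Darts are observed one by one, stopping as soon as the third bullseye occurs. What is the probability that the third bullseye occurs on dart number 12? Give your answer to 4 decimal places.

0.0469

Y = trial on which the third success occurs; negative binomial, r=3, p=0.16.
P(Y=12) = C(11,2) · p^3 · (1−p)^9
= 55 · 0.004096 · 0.20822 = 0.046907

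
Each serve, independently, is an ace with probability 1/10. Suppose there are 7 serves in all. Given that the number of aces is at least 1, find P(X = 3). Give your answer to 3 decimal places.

0.044

X ~ Binomial(7, 0.10). Want P(X=3 | X≥1) = P(X=3) / P(X≥1).
P(X=3) = C(7,3)·0.10^3·0.90^4 = 0.02296
P(X≥1) = 1 − 0.47830 = 0.52170
Ratio = 0.02296 / 0.52170 = 0.04402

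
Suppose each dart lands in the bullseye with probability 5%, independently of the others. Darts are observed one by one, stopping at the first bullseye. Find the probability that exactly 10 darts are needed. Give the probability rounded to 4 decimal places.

0.0315

Geometric (trials to first success), p = 0.05.
P(Y = 10) = (1−p)^9 · p = 0.63025 · 0.05 = 0.031512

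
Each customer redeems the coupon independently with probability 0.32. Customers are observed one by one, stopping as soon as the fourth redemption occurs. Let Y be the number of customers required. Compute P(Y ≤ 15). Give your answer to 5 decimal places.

Finishing within 15 customers ⇔ at least 4 successes in the first 15. With X ~ Binomial(15, 0.32), P(Y ≤ 15) = 1 − P(X ≤ 3).
  k=0: C(15,0)·0.32^0·0.68^15 = 0.0030735
  k=1: C(15,1)·0.32^1·0.68^14 = 0.0216953
  k=2: C(15,2)·0.32^2·0.68^13 = 0.0714669
  k=3: C(15,3)·0.32^3·0.68^12 = 0.1457365
1 − 0.2419722 = 0.7580278

0.75803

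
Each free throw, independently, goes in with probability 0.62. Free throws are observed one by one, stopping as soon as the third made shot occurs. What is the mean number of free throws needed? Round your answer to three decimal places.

4.839

Y = total free throws until the third success; negative binomial with r=3, p=0.62.
E[Y] = r / p = 3 / 0.62 = 4.83871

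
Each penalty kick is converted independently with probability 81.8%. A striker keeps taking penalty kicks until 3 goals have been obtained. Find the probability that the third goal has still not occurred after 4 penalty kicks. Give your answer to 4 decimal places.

Needing more than 4 penalty kicks ⇔ fewer than 3 successes in the first 4. With X ~ Binomial(4, 0.818), P(Y > 4) = P(X ≤ 2).
  k=0: C(4,0)·0.818^0·0.182^4 = 0.001097
  k=1: C(4,1)·0.818^1·0.182^3 = 0.019725
  k=2: C(4,2)·0.818^2·0.182^2 = 0.132984
P(X ≤ 2) = 0.153807

0.1538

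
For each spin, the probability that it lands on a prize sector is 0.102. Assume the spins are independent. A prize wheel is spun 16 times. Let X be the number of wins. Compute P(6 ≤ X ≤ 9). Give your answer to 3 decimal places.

X ~ Binomial(16, 0.102); P(6 ≤ X ≤ 9) = Σ C(16,k) p^k (1−p)^(16−k) over k:
  k=6: C(16,6)·0.102^6·0.898^10 = 0.00308
  k=7: C(16,7)·0.102^7·0.898^9 = 0.00050
  k=8: C(16,8)·0.102^8·0.898^8 = 0.00006
  k=9: C(16,9)·0.102^9·0.898^7 = 0.00001
Total = 0.00364

0.004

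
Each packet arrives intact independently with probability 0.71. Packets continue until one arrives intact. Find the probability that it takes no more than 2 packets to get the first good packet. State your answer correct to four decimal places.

Y = number of packets to the first success; geometric, p = 0.71.
P(Y ≤ 2) = 1 − (1−p)^2 = 1 − 0.084100 = 0.915900

0.9159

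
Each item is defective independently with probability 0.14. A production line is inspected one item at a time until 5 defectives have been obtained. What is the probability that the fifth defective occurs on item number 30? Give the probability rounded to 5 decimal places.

0.02943

Y = trial on which the fifth success occurs; negative binomial, r=5, p=0.14.
P(Y=30) = C(29,4) · p^5 · (1−p)^25
= 23751 · 5.3782e-05 · 0.023039 = 0.0294295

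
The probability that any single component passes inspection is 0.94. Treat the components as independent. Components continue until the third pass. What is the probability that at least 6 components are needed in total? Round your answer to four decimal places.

0.0020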